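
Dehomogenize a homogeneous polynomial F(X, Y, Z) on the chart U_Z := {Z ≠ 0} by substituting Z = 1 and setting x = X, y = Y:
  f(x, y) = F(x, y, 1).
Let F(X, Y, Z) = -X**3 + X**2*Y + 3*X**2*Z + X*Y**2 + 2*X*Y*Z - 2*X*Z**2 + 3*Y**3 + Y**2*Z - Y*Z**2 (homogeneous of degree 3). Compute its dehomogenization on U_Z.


f(x, y) = -x**3 + x**2*y + 3*x**2 + x*y**2 + 2*x*y - 2*x + 3*y**3 + y**2 - y

On U_Z we set Z = 1. Each monomial c·X^i·Y^j·Z^k in F becomes c·x^i·y^j·1^k = c·x^i·y^j.
Substituting Z = 1: F(X, Y, 1) = -x**3 + x**2*y + 3*x**2 + x*y**2 + 2*x*y - 2*x + 3*y**3 + y**2 - y.
Note: deg(f) ≤ deg(F) = 3; strict inequality happens when F is divisible by Z (lost terms).


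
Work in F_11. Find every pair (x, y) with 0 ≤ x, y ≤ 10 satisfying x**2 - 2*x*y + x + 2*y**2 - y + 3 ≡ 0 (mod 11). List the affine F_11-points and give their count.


Affine F_11-points: {(5, 0)}; count = 1.

For each of the 121 pairs (x, y) ∈ F_11², evaluate f(x, y) mod 11. Record the zeros.
  x = 0: [0↦3, 1↦4, 2↦9, 3↦7, 4↦9, 5↦4, 6↦3, 7↦6, 8↦2, 9↦2, 10↦6]  zeros at y ∈ ∅
  x = 1: [0↦5, 1↦4, 2↦7, 3↦3, 4↦3, 5↦7, 6↦4, 7↦5, 8↦10, 9↦8, 10↦10]  zeros at y ∈ ∅
  x = 2: [0↦9, 1↦6, 2↦7, 3↦1, 4↦10, 5↦1, 6↦7, 7↦6, 8↦9, 9↦5, 10↦5]  zeros at y ∈ ∅
  x = 3: [0↦4, 1↦10, 2↦9, 3↦1, 4↦8, 5↦8, 6↦1, 7↦9, 8↦10, 9↦4, 10↦2]  zeros at y ∈ ∅
  x = 4: [0↦1, 1↦5, 2↦2, 3↦3, 4↦8, 5↦6, 6↦8, 7↦3, 8↦2, 9↦5, 10↦1]  zeros at y ∈ ∅
  x = 5: [0↦0, 1↦2, 2↦8, 3↦7, 4↦10, 5↦6, 6↦6, 7↦10, 8↦7, 9↦8, 10↦2]  zeros at y ∈ {0}
  x = 6: [0↦1, 1↦1, 2↦5, 3↦2, 4↦3, 5↦8, 6↦6, 7↦8, 8↦3, 9↦2, 10↦5]  zeros at y ∈ ∅
  x = 7: [0↦4, 1↦2, 2↦4, 3↦10, 4↦9, 5↦1, 6↦8, 7↦8, 8↦1, 9↦9, 10↦10]  zeros at y ∈ ∅
  x = 8: [0↦9, 1↦5, 2↦5, 3↦9, 4↦6, 5↦7, 6↦1, 7↦10, 8↦1, 9↦7, 10↦6]  zeros at y ∈ ∅
  x = 9: [0↦5, 1↦10, 2↦8, 3↦10, 4↦5, 5↦4, 6↦7, 7↦3, 8↦3, 9↦7, 10↦4]  zeros at y ∈ ∅
  x = 10: [0↦3, 1↦6, 2↦2, 3↦2, 4↦6, 5↦3, 6↦4, 7↦9, 8↦7, 9↦9, 10↦4]  zeros at y ∈ ∅
Collecting zeros: affine points = {(5, 0)}.
Total count |C(F_11)_aff| = 1.


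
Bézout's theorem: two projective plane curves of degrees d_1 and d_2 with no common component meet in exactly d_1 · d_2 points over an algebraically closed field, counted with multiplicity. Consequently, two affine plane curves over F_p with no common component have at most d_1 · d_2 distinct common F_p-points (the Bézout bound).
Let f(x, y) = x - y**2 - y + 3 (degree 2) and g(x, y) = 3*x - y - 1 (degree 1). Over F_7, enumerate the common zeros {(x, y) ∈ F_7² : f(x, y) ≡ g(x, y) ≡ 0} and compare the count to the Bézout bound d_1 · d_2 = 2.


Common zeros: ∅; count = 0; Bézout bound = 2.

deg(f) = 2, deg(g) = 1, so Bézout bound = 2.
Scan x ∈ F_7. For each x, list the y ∈ F_7 with f(x, y) ≡ 0 and those with g(x, y) ≡ 0 (mod 7); the common zeros in that column are the intersection.
  x = 0: f ≡ 0 at y ∈ ∅; g ≡ 0 at y ∈ {6}; common: ∅.
  x = 1: f ≡ 0 at y ∈ ∅; g ≡ 0 at y ∈ {2}; common: ∅.
  x = 2: f ≡ 0 at y ∈ {3}; g ≡ 0 at y ∈ {5}; common: ∅.
  x = 3: f ≡ 0 at y ∈ {2, 4}; g ≡ 0 at y ∈ {1}; common: ∅.
  x = 4: f ≡ 0 at y ∈ {0, 6}; g ≡ 0 at y ∈ {4}; common: ∅.
  x = 5: f ≡ 0 at y ∈ ∅; g ≡ 0 at y ∈ {0}; common: ∅.
  x = 6: f ≡ 0 at y ∈ {1, 5}; g ≡ 0 at y ∈ {3}; common: ∅.
Collecting: common zeros = ∅, so the count is 0.
Comparison with the Bézout bound: 0 ≤ 2 = deg(f)·deg(g), as expected for curves with no common component (the affine F_7-count falls short of the bound because intersections may lie at infinity, over extension fields, or carry multiplicity).


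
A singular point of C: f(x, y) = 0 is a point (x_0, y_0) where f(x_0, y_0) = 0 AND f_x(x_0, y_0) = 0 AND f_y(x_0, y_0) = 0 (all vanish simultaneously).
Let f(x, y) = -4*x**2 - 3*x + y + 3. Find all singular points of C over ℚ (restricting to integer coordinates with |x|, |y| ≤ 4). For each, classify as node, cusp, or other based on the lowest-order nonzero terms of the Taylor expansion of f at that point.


No singular points in the scanned grid; C is smooth there.

Compute partial derivatives:
  f_x = -8*x - 3.
  f_y = 1.
f_y = 1 is a nonzero constant, so f_y never vanishes: no point (x, y) can satisfy f = f_x = f_y = 0. In particular no (x, y) ∈ {−4, ..., 4}² is singular; the curve is smooth.


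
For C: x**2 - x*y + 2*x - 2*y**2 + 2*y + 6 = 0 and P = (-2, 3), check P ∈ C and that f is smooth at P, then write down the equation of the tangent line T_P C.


Tangent line at P: -5*x - 8*y + 14 = 0.

Step 1: f(-2, 3) = 0, so P lies on C.
Step 2: partial derivatives
  f_x(x, y) = 2*x - y + 2, f_y(x, y) = -x - 4*y + 2.
  f_x(P) = -5, f_y(P) = -8 (gradient nonzero, so P is smooth).
Step 3: tangent line at P: -5·(x − -2) + -8·(y − 3) = 0.
Expanding: -5*x - 8*y + 14 = 0.


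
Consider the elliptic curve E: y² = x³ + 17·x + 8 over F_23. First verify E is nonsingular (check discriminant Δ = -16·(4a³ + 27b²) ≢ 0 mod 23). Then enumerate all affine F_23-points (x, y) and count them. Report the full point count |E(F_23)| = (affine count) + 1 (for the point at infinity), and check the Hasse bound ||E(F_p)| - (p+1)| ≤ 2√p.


Affine points = {(0, 10), (0, 13), (1, 7), (1, 16), (2, 2), (2, 21), (4, 5), (4, 18), (6, 2), (6, 21), (8, 9), (8, 14), (9, 4), (9, 19), (11, 10), (11, 13), (12, 10), (12, 13), (14, 0), (15, 2), (15, 21), (16, 11), (16, 12), (17, 9), (17, 14), (21, 9), (21, 14), (22, 6), (22, 17)}; affine count = 29; |E(F_23)| = 30.

Discriminant check: Δ ∝ 4a³ + 27b² = 4·17³ + 27·8² = 4·4913 + 27·64 ≡ 13 (mod 23). Nonzero ⇒ E is nonsingular.
For each x ∈ F_23, compute rhs = x³ + 17·x + 8 mod 23, then count y ∈ F_23 with y² ≡ rhs.
  x = 0: rhs = 8, matching y values: 10, 13 (2 points).
  x = 1: rhs = 3, matching y values: 7, 16 (2 points).
  x = 2: rhs = 4, matching y values: 2, 21 (2 points).
  x = 3: rhs = 17, matching y values: none (0 points).
  x = 4: rhs = 2, matching y values: 5, 18 (2 points).
  x = 5: rhs = 11, matching y values: none (0 points).
  x = 6: rhs = 4, matching y values: 2, 21 (2 points).
  x = 7: rhs = 10, matching y values: none (0 points).
  x = 8: rhs = 12, matching y values: 9, 14 (2 points).
  x = 9: rhs = 16, matching y values: 4, 19 (2 points).
  x = 10: rhs = 5, matching y values: none (0 points).
  x = 11: rhs = 8, matching y values: 10, 13 (2 points).
  x = 12: rhs = 8, matching y values: 10, 13 (2 points).
  x = 13: rhs = 11, matching y values: none (0 points).
  x = 14: rhs = 0, matching y values: 0 (1 points).
  x = 15: rhs = 4, matching y values: 2, 21 (2 points).
  x = 16: rhs = 6, matching y values: 11, 12 (2 points).
  x = 17: rhs = 12, matching y values: 9, 14 (2 points).
  x = 18: rhs = 5, matching y values: none (0 points).
  x = 19: rhs = 14, matching y values: none (0 points).
  x = 20: rhs = 22, matching y values: none (0 points).
  x = 21: rhs = 12, matching y values: 9, 14 (2 points).
  x = 22: rhs = 13, matching y values: 6, 17 (2 points).
Total affine count: 29.
Full point count |E(F_23)| = 29 + 1 = 30.
Hasse bound: |30 − (23+1)| = |6| = 6 ≤ 2√23 ≈ 9.5917 ✓.


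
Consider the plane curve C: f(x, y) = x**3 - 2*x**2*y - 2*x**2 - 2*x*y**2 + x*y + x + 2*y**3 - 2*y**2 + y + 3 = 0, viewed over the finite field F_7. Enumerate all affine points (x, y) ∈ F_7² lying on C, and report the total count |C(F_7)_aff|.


Affine F_7-points: {(0, 3), (1, 3), (6, 4)}; count = 3.

For each of the 49 pairs (x, y) ∈ F_7², evaluate f(x, y) mod 7. Record the zeros.
  x = 0: [0↦3, 1↦4, 2↦6, 3↦0, 4↦5, 5↦5, 6↦5]  zeros at y ∈ {3}
  x = 1: [0↦3, 1↦1, 2↦3, 3↦0, 4↦4, 5↦6, 6↦4]  zeros at y ∈ {3}
  x = 2: [0↦5, 1↦3, 2↦1, 3↦4, 4↦3, 5↦3, 6↦2]  zeros at y ∈ ∅
  x = 3: [0↦1, 1↦2, 2↦6, 3↦4, 4↦1, 5↦2, 6↦5]  zeros at y ∈ ∅
  x = 4: [0↦4, 1↦4, 2↦3, 3↦6, 4↦4, 5↦2, 6↦5]  zeros at y ∈ ∅
  x = 5: [0↦6, 1↦1, 2↦5, 3↦2, 4↦4, 5↦2, 6↦1]  zeros at y ∈ ∅
  x = 6: [0↦6, 1↦6, 2↦4, 3↦5, 4↦0, 5↦1, 6↦6]  zeros at y ∈ {4}
Collecting zeros: affine points = {(0, 3), (1, 3), (6, 4)}.
Total count |C(F_7)_aff| = 3.


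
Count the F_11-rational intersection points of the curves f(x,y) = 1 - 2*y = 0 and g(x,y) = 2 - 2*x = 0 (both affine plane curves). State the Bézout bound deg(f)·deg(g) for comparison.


Common zeros: {(1, 6)}; count = 1; Bézout bound = 1.

deg(f) = 1, deg(g) = 1, so Bézout bound = 1.
Scan x ∈ F_11. For each x, list the y ∈ F_11 with f(x, y) ≡ 0 and those with g(x, y) ≡ 0 (mod 11); the common zeros in that column are the intersection.
  x = 0: f ≡ 0 at y ∈ {6}; g ≡ 0 at y ∈ ∅; common: ∅.
  x = 1: f ≡ 0 at y ∈ {6}; g ≡ 0 at y ∈ {0, 1, 2, 3, 4, 5, 6, 7, 8, 9, 10}; common: {6}.
  x = 2: f ≡ 0 at y ∈ {6}; g ≡ 0 at y ∈ ∅; common: ∅.
  x = 3: f ≡ 0 at y ∈ {6}; g ≡ 0 at y ∈ ∅; common: ∅.
  x = 4: f ≡ 0 at y ∈ {6}; g ≡ 0 at y ∈ ∅; common: ∅.
  x = 5: f ≡ 0 at y ∈ {6}; g ≡ 0 at y ∈ ∅; common: ∅.
  x = 6: f ≡ 0 at y ∈ {6}; g ≡ 0 at y ∈ ∅; common: ∅.
  x = 7: f ≡ 0 at y ∈ {6}; g ≡ 0 at y ∈ ∅; common: ∅.
  x = 8: f ≡ 0 at y ∈ {6}; g ≡ 0 at y ∈ ∅; common: ∅.
  x = 9: f ≡ 0 at y ∈ {6}; g ≡ 0 at y ∈ ∅; common: ∅.
  x = 10: f ≡ 0 at y ∈ {6}; g ≡ 0 at y ∈ ∅; common: ∅.
Collecting: common zeros = {(1, 6)}, so the count is 1.
Comparison with the Bézout bound: 1 ≤ 1 = deg(f)·deg(g), as expected for curves with no common component (the bound is attained).


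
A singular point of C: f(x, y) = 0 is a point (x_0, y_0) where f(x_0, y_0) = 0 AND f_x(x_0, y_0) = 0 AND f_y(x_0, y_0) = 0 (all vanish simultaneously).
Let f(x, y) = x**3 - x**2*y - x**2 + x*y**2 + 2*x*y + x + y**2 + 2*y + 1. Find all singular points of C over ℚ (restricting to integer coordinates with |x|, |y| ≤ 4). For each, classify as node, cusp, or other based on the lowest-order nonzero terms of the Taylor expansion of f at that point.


Singular points: {(0, -1)}; classification: cusp.

Compute partial derivatives:
  f_x = 3*x**2 - 2*x*y - 2*x + y**2 + 2*y + 1.
  f_y = -x**2 + 2*x*y + 2*x + 2*y + 2.
Scan x_0 ∈ {−4, ..., 4}. For each x_0, f_y(x_0, y) is a polynomial in y; find its integer roots y ∈ {−4, ..., 4}, then test f_x and f at those candidates.
  x = -4: f_y(-4, y) = -6*y - 22; no integer root y with |y| ≤ 4.
  x = -3: f_y(-3, y) = -4*y - 13; no integer root y with |y| ≤ 4.
  x = -2: f_y(-2, y) = -2*y - 6; vanishes at y ∈ {-3}. (-2, -3): f_x = 8 ≠ 0.
  x = -1: f_y(-1, y) = -1; no integer root y with |y| ≤ 4.
  x = 0: f_y(0, y) = 2*y + 2; vanishes at y ∈ {-1}. (0, -1): f_x = 0, f = 0 — SINGULAR.
  x = 1: f_y(1, y) = 4*y + 3; no integer root y with |y| ≤ 4.
  x = 2: f_y(2, y) = 6*y + 2; no integer root y with |y| ≤ 4.
  x = 3: f_y(3, y) = 8*y - 1; no integer root y with |y| ≤ 4.
  x = 4: f_y(4, y) = 10*y - 6; no integer root y with |y| ≤ 4.
Only singular point on the grid: (0, -1).
Classify: substitute x = 0 + u, y = -1 + v and expand: f = u**3 - u**2*v + u*v**2 + v**2.
No constant or linear terms (consistent with a singular point). Quadratic part: v**2. Cubic part: u**3 - u**2*v + u*v**2.
The quadratic part v**2 is a perfect square, so there is a single (double) tangent line v = 0, i.e. y = -1. Restricting the cubic part to that line (v = 0) leaves u**3 ≠ 0, so f is not divisible by v and the branch is v² ≈ -u**3 to lowest order — this is a cusp.
Classification: cusp.


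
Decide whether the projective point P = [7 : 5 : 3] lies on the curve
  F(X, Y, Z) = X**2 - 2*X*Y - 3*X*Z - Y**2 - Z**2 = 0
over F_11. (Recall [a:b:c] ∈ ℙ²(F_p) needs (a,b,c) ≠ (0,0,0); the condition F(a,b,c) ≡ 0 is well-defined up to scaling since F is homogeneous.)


F(7,5,3) ≡ 3 (mod 11); P is NOT on the curve.

Evaluate F(7, 5, 3) term-by-term (mod 11).
  X**2 ↦ 1·49·1·1 = 49
  -2*X*Y ↦ -2·7·5·1 = -70
  -3*X*Z ↦ -3·7·1·3 = -63
  -Y**2 ↦ -1·1·25·1 = -25
  -Z**2 ↦ -1·1·1·9 = -9
Sum: F(7, 5, 3) = (49) + (-70) + (-63) + (-25) + (-9) = -118.
Reducing mod 11: -118 ≡ 3 (mod 11).
Since F(a, b, c) ≡ 3 ≠ 0 (mod 11), P does NOT lie on the curve.


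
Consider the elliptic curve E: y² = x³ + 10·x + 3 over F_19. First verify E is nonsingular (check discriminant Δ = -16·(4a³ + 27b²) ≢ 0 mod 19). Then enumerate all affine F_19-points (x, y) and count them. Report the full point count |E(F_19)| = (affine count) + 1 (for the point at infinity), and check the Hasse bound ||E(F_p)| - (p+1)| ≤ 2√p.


Affine points = {(5, 8), (5, 11), (7, 6), (7, 13), (8, 5), (8, 14), (9, 9), (9, 10), (10, 1), (10, 18), (11, 0), (18, 7), (18, 12)}; affine count = 13; |E(F_19)| = 14.

Discriminant check: Δ ∝ 4a³ + 27b² = 4·10³ + 27·3² = 4·1000 + 27·9 ≡ 6 (mod 19). Nonzero ⇒ E is nonsingular.
For each x ∈ F_19, compute rhs = x³ + 10·x + 3 mod 19, then count y ∈ F_19 with y² ≡ rhs.
  x = 0: rhs = 3, matching y values: none (0 points).
  x = 1: rhs = 14, matching y values: none (0 points).
  x = 2: rhs = 12, matching y values: none (0 points).
  x = 3: rhs = 3, matching y values: none (0 points).
  x = 4: rhs = 12, matching y values: none (0 points).
  x = 5: rhs = 7, matching y values: 8, 11 (2 points).
  x = 6: rhs = 13, matching y values: none (0 points).
  x = 7: rhs = 17, matching y values: 6, 13 (2 points).
  x = 8: rhs = 6, matching y values: 5, 14 (2 points).
  x = 9: rhs = 5, matching y values: 9, 10 (2 points).
  x = 10: rhs = 1, matching y values: 1, 18 (2 points).
  x = 11: rhs = 0, matching y values: 0 (1 points).
  x = 12: rhs = 8, matching y values: none (0 points).
  x = 13: rhs = 12, matching y values: none (0 points).
  x = 14: rhs = 18, matching y values: none (0 points).
  x = 15: rhs = 13, matching y values: none (0 points).
  x = 16: rhs = 3, matching y values: none (0 points).
  x = 17: rhs = 13, matching y values: none (0 points).
  x = 18: rhs = 11, matching y values: 7, 12 (2 points).
Total affine count: 13.
Full point count |E(F_19)| = 13 + 1 = 14.
Hasse bound: |14 − (19+1)| = |-6| = 6 ≤ 2√19 ≈ 8.7178 ✓.


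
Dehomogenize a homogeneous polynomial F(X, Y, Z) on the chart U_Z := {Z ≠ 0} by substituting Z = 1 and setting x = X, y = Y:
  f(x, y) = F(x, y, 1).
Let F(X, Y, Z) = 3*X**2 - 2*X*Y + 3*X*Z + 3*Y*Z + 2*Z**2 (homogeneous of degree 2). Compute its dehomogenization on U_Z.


f(x, y) = 3*x**2 - 2*x*y + 3*x + 3*y + 2

On U_Z we set Z = 1. Each monomial c·X^i·Y^j·Z^k in F becomes c·x^i·y^j·1^k = c·x^i·y^j.
Substituting Z = 1: F(X, Y, 1) = 3*x**2 - 2*x*y + 3*x + 3*y + 2.
Note: deg(f) ≤ deg(F) = 2; strict inequality happens when F is divisible by Z (lost terms).


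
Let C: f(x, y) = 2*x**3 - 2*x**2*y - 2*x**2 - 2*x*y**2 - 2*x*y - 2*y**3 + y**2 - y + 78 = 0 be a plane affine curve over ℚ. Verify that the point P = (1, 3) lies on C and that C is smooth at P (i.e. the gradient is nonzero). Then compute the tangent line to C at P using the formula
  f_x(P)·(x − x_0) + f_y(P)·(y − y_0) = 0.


Tangent line at P: -34*x - 65*y + 229 = 0.

Step 1: f(1, 3) = 0, so P lies on C.
Step 2: partial derivatives
  f_x(x, y) = 6*x**2 - 4*x*y - 4*x - 2*y**2 - 2*y, f_y(x, y) = -2*x**2 - 4*x*y - 2*x - 6*y**2 + 2*y - 1.
  f_x(P) = -34, f_y(P) = -65 (gradient nonzero, so P is smooth).
Step 3: tangent line at P: -34·(x − 1) + -65·(y − 3) = 0.
Expanding: -34*x - 65*y + 229 = 0.


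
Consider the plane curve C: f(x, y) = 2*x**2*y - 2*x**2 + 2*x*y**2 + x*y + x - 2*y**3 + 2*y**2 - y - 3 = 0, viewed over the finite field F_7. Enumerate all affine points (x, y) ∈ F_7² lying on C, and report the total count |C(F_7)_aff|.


Affine F_7-points: {(0, 3), (1, 1), (1, 2), (1, 6), (3, 6), (4, 2), (5, 3)}; count = 7.

For each of the 49 pairs (x, y) ∈ F_7², evaluate f(x, y) mod 7. Record the zeros.
  x = 0: [0↦4, 1↦3, 2↦1, 3↦0, 4↦2, 5↦2, 6↦2]  zeros at y ∈ {3}
  x = 1: [0↦3, 1↦0, 2↦0, 3↦5, 4↦3, 5↦3, 6↦0]  zeros at y ∈ {1, 2, 6}
  x = 2: [0↦5, 1↦4, 2↦3, 3↦4, 4↦2, 5↦6, 6↦4]  zeros at y ∈ ∅
  x = 3: [0↦3, 1↦1, 2↦3, 3↦4, 4↦6, 5↦4, 6↦0]  zeros at y ∈ {6}
  x = 4: [0↦4, 1↦5, 2↦0, 3↦5, 4↦1, 5↦4, 6↦2]  zeros at y ∈ {2}
  x = 5: [0↦1, 1↦2, 2↦1, 3↦0, 4↦1, 5↦6, 6↦3]  zeros at y ∈ {3}
  x = 6: [0↦1, 1↦6, 2↦6, 3↦3, 4↦6, 5↦3, 6↦3]  zeros at y ∈ ∅
Collecting zeros: affine points = {(0, 3), (1, 1), (1, 2), (1, 6), (3, 6), (4, 2), (5, 3)}.
Total count |C(F_7)_aff| = 7.


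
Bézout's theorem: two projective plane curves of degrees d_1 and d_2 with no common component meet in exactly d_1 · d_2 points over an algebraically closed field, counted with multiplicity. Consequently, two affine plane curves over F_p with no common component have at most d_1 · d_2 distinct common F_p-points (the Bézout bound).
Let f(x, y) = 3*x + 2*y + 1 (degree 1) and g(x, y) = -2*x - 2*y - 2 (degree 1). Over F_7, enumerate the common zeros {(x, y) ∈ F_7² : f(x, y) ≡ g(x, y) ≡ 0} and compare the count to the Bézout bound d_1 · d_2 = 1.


Common zeros: {(1, 5)}; count = 1; Bézout bound = 1.

deg(f) = 1, deg(g) = 1, so Bézout bound = 1.
Scan x ∈ F_7. For each x, list the y ∈ F_7 with f(x, y) ≡ 0 and those with g(x, y) ≡ 0 (mod 7); the common zeros in that column are the intersection.
  x = 0: f ≡ 0 at y ∈ {3}; g ≡ 0 at y ∈ {6}; common: ∅.
  x = 1: f ≡ 0 at y ∈ {5}; g ≡ 0 at y ∈ {5}; common: {5}.
  x = 2: f ≡ 0 at y ∈ {0}; g ≡ 0 at y ∈ {4}; common: ∅.
  x = 3: f ≡ 0 at y ∈ {2}; g ≡ 0 at y ∈ {3}; common: ∅.
  x = 4: f ≡ 0 at y ∈ {4}; g ≡ 0 at y ∈ {2}; common: ∅.
  x = 5: f ≡ 0 at y ∈ {6}; g ≡ 0 at y ∈ {1}; common: ∅.
  x = 6: f ≡ 0 at y ∈ {1}; g ≡ 0 at y ∈ {0}; common: ∅.
Collecting: common zeros = {(1, 5)}, so the count is 1.
Comparison with the Bézout bound: 1 ≤ 1 = deg(f)·deg(g), as expected for curves with no common component (the bound is attained).


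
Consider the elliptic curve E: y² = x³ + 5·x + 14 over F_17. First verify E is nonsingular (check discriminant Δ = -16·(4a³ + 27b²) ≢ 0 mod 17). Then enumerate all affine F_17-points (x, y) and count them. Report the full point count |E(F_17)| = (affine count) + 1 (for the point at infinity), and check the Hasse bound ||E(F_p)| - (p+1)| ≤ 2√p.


Affine points = {(2, 7), (2, 10), (4, 8), (4, 9), (7, 1), (7, 16), (12, 0), (13, 7), (13, 10), (15, 8), (15, 9), (16, 5), (16, 12)}; affine count = 13; |E(F_17)| = 14.

Discriminant check: Δ ∝ 4a³ + 27b² = 4·5³ + 27·14² = 4·125 + 27·196 ≡ 12 (mod 17). Nonzero ⇒ E is nonsingular.
For each x ∈ F_17, compute rhs = x³ + 5·x + 14 mod 17, then count y ∈ F_17 with y² ≡ rhs.
  x = 0: rhs = 14, matching y values: none (0 points).
  x = 1: rhs = 3, matching y values: none (0 points).
  x = 2: rhs = 15, matching y values: 7, 10 (2 points).
  x = 3: rhs = 5, matching y values: none (0 points).
  x = 4: rhs = 13, matching y values: 8, 9 (2 points).
  x = 5: rhs = 11, matching y values: none (0 points).
  x = 6: rhs = 5, matching y values: none (0 points).
  x = 7: rhs = 1, matching y values: 1, 16 (2 points).
  x = 8: rhs = 5, matching y values: none (0 points).
  x = 9: rhs = 6, matching y values: none (0 points).
  x = 10: rhs = 10, matching y values: none (0 points).
  x = 11: rhs = 6, matching y values: none (0 points).
  x = 12: rhs = 0, matching y values: 0 (1 points).
  x = 13: rhs = 15, matching y values: 7, 10 (2 points).
  x = 14: rhs = 6, matching y values: none (0 points).
  x = 15: rhs = 13, matching y values: 8, 9 (2 points).
  x = 16: rhs = 8, matching y values: 5, 12 (2 points).
Total affine count: 13.
Full point count |E(F_17)| = 13 + 1 = 14.
Hasse bound: |14 − (17+1)| = |-4| = 4 ≤ 2√17 ≈ 8.2462 ✓.


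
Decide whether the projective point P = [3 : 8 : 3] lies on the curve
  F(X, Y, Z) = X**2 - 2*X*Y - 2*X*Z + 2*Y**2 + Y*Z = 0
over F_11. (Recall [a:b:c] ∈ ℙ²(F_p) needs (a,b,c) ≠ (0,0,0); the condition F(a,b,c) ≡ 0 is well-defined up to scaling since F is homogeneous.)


F(3,8,3) ≡ 7 (mod 11); P is NOT on the curve.

Evaluate F(3, 8, 3) term-by-term (mod 11).
  X**2 ↦ 1·9·1·1 = 9
  -2*X*Y ↦ -2·3·8·1 = -48
  -2*X*Z ↦ -2·3·1·3 = -18
  2*Y**2 ↦ 2·1·64·1 = 128
  Y*Z ↦ 1·1·8·3 = 24
Sum: F(3, 8, 3) = (9) + (-48) + (-18) + (128) + (24) = 95.
Reducing mod 11: 95 ≡ 7 (mod 11).
Since F(a, b, c) ≡ 7 ≠ 0 (mod 11), P does NOT lie on the curve.


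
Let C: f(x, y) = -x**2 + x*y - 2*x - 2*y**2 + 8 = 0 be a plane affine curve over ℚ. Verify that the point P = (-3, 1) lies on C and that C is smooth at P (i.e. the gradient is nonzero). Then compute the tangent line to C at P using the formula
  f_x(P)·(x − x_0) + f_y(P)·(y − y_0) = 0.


Tangent line at P: 5*x - 7*y + 22 = 0.

Step 1: f(-3, 1) = 0, so P lies on C.
Step 2: partial derivatives
  f_x(x, y) = -2*x + y - 2, f_y(x, y) = x - 4*y.
  f_x(P) = 5, f_y(P) = -7 (gradient nonzero, so P is smooth).
Step 3: tangent line at P: 5·(x − -3) + -7·(y − 1) = 0.
Expanding: 5*x - 7*y + 22 = 0.


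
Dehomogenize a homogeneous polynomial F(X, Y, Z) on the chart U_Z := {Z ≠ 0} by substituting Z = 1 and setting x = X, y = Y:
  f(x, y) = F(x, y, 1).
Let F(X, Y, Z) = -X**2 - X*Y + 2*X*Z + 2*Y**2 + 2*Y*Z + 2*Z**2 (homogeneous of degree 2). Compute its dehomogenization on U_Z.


f(x, y) = -x**2 - x*y + 2*x + 2*y**2 + 2*y + 2

On U_Z we set Z = 1. Each monomial c·X^i·Y^j·Z^k in F becomes c·x^i·y^j·1^k = c·x^i·y^j.
Substituting Z = 1: F(X, Y, 1) = -x**2 - x*y + 2*x + 2*y**2 + 2*y + 2.
Note: deg(f) ≤ deg(F) = 2; strict inequality happens when F is divisible by Z (lost terms).


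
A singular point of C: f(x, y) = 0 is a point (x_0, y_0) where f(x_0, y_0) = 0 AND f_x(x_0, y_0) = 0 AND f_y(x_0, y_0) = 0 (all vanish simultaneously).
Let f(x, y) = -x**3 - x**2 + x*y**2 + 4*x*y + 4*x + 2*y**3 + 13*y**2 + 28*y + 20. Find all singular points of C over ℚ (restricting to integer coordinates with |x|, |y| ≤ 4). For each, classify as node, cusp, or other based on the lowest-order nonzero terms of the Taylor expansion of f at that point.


Singular points: {(0, -2)}; classification: node.

Compute partial derivatives:
  f_x = -3*x**2 - 2*x + y**2 + 4*y + 4.
  f_y = 2*x*y + 4*x + 6*y**2 + 26*y + 28.
Scan x_0 ∈ {−4, ..., 4}. For each x_0, f_y(x_0, y) is a polynomial in y; find its integer roots y ∈ {−4, ..., 4}, then test f_x and f at those candidates.
  x = -4: f_y(-4, y) = 6*y**2 + 18*y + 12; vanishes at y ∈ {-2, -1}. (-4, -2): f_x = -40 ≠ 0; (-4, -1): f_x = -39 ≠ 0.
  x = -3: f_y(-3, y) = 6*y**2 + 20*y + 16; vanishes at y ∈ {-2}. (-3, -2): f_x = -21 ≠ 0.
  x = -2: f_y(-2, y) = 6*y**2 + 22*y + 20; vanishes at y ∈ {-2}. (-2, -2): f_x = -8 ≠ 0.
  x = -1: f_y(-1, y) = 6*y**2 + 24*y + 24; vanishes at y ∈ {-2}. (-1, -2): f_x = -1 ≠ 0.
  x = 0: f_y(0, y) = 6*y**2 + 26*y + 28; vanishes at y ∈ {-2}. (0, -2): f_x = 0, f = 0 — SINGULAR.
  x = 1: f_y(1, y) = 6*y**2 + 28*y + 32; vanishes at y ∈ {-2}. (1, -2): f_x = -5 ≠ 0.
  x = 2: f_y(2, y) = 6*y**2 + 30*y + 36; vanishes at y ∈ {-3, -2}. (2, -3): f_x = -15 ≠ 0; (2, -2): f_x = -16 ≠ 0.
  x = 3: f_y(3, y) = 6*y**2 + 32*y + 40; vanishes at y ∈ {-2}. (3, -2): f_x = -33 ≠ 0.
  x = 4: f_y(4, y) = 6*y**2 + 34*y + 44; vanishes at y ∈ {-2}. (4, -2): f_x = -56 ≠ 0.
Only singular point on the grid: (0, -2).
Classify: substitute x = 0 + u, y = -2 + v and expand: f = -u**3 - u**2 + u*v**2 + 2*v**3 + v**2.
No constant or linear terms (consistent with a singular point). Quadratic part: -u**2 + v**2. Cubic part: -u**3 + u*v**2 + 2*v**3.
The quadratic part v**2 - u**2 = (v − u)(v + u) splits into two distinct linear factors, so there are two distinct tangent lines y − -2 = ±(x − 0) — this is a node (ordinary double point).
Classification: node.


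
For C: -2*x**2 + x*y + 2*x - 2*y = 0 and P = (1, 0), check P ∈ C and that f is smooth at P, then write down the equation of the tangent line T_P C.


Tangent line at P: -2*x - y + 2 = 0.

Step 1: f(1, 0) = 0, so P lies on C.
Step 2: partial derivatives
  f_x(x, y) = -4*x + y + 2, f_y(x, y) = x - 2.
  f_x(P) = -2, f_y(P) = -1 (gradient nonzero, so P is smooth).
Step 3: tangent line at P: -2·(x − 1) + -1·(y − 0) = 0.
Expanding: -2*x - y + 2 = 0.


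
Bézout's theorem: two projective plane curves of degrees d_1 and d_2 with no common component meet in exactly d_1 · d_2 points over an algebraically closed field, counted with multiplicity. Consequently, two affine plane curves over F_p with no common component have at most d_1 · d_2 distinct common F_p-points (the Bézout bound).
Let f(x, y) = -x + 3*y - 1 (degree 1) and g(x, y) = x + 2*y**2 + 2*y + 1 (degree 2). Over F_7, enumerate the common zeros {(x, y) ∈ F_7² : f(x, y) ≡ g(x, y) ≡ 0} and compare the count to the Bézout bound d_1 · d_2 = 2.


Common zeros: {(2, 1), (6, 0)}; count = 2; Bézout bound = 2.

deg(f) = 1, deg(g) = 2, so Bézout bound = 2.
Scan x ∈ F_7. For each x, list the y ∈ F_7 with f(x, y) ≡ 0 and those with g(x, y) ≡ 0 (mod 7); the common zeros in that column are the intersection.
  x = 0: f ≡ 0 at y ∈ {5}; g ≡ 0 at y ∈ ∅; common: ∅.
  x = 1: f ≡ 0 at y ∈ {3}; g ≡ 0 at y ∈ {2, 4}; common: ∅.
  x = 2: f ≡ 0 at y ∈ {1}; g ≡ 0 at y ∈ {1, 5}; common: {1}.
  x = 3: f ≡ 0 at y ∈ {6}; g ≡ 0 at y ∈ {3}; common: ∅.
  x = 4: f ≡ 0 at y ∈ {4}; g ≡ 0 at y ∈ ∅; common: ∅.
  x = 5: f ≡ 0 at y ∈ {2}; g ≡ 0 at y ∈ ∅; common: ∅.
  x = 6: f ≡ 0 at y ∈ {0}; g ≡ 0 at y ∈ {0, 6}; common: {0}.
Collecting: common zeros = {(2, 1), (6, 0)}, so the count is 2.
Comparison with the Bézout bound: 2 ≤ 2 = deg(f)·deg(g), as expected for curves with no common component (the bound is attained).


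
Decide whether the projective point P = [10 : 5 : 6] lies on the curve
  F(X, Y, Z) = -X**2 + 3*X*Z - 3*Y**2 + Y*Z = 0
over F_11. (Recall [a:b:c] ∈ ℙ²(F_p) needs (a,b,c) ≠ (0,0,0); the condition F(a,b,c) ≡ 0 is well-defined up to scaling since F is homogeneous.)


F(10,5,6) ≡ 2 (mod 11); P is NOT on the curve.

Evaluate F(10, 5, 6) term-by-term (mod 11).
  -X**2 ↦ -1·100·1·1 = -100
  3*X*Z ↦ 3·10·1·6 = 180
  -3*Y**2 ↦ -3·1·25·1 = -75
  Y*Z ↦ 1·1·5·6 = 30
Sum: F(10, 5, 6) = (-100) + (180) + (-75) + (30) = 35.
Reducing mod 11: 35 ≡ 2 (mod 11).
Since F(a, b, c) ≡ 2 ≠ 0 (mod 11), P does NOT lie on the curve.


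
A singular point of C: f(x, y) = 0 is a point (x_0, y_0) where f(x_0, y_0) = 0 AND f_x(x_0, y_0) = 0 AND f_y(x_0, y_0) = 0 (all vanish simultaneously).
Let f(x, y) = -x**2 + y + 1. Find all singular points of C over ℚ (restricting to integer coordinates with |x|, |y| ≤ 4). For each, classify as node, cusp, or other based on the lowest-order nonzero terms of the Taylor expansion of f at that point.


No singular points in the scanned grid; C is smooth there.

Compute partial derivatives:
  f_x = -2*x.
  f_y = 1.
f_y = 1 is a nonzero constant, so f_y never vanishes: no point (x, y) can satisfy f = f_x = f_y = 0. In particular no (x, y) ∈ {−4, ..., 4}² is singular; the curve is smooth.


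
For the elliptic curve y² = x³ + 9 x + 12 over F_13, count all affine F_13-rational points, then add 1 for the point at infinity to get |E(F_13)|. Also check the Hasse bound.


Affine points = {(0, 5), (0, 8), (1, 3), (1, 10), (2, 5), (2, 8), (3, 1), (3, 12), (5, 0), (6, 3), (6, 10), (9, 4), (9, 9), (10, 6), (10, 7), (11, 5), (11, 8)}; affine count = 17; |E(F_13)| = 18.

Discriminant check: Δ ∝ 4a³ + 27b² = 4·9³ + 27·12² = 4·729 + 27·144 ≡ 5 (mod 13). Nonzero ⇒ E is nonsingular.
For each x ∈ F_13, compute rhs = x³ + 9·x + 12 mod 13, then count y ∈ F_13 with y² ≡ rhs.
  x = 0: rhs = 12, matching y values: 5, 8 (2 points).
  x = 1: rhs = 9, matching y values: 3, 10 (2 points).
  x = 2: rhs = 12, matching y values: 5, 8 (2 points).
  x = 3: rhs = 1, matching y values: 1, 12 (2 points).
  x = 4: rhs = 8, matching y values: none (0 points).
  x = 5: rhs = 0, matching y values: 0 (1 points).
  x = 6: rhs = 9, matching y values: 3, 10 (2 points).
  x = 7: rhs = 2, matching y values: none (0 points).
  x = 8: rhs = 11, matching y values: none (0 points).
  x = 9: rhs = 3, matching y values: 4, 9 (2 points).
  x = 10: rhs = 10, matching y values: 6, 7 (2 points).
  x = 11: rhs = 12, matching y values: 5, 8 (2 points).
  x = 12: rhs = 2, matching y values: none (0 points).
Total affine count: 17.
Full point count |E(F_13)| = 17 + 1 = 18.
Hasse bound: |18 − (13+1)| = |4| = 4 ≤ 2√13 ≈ 7.2111 ✓.


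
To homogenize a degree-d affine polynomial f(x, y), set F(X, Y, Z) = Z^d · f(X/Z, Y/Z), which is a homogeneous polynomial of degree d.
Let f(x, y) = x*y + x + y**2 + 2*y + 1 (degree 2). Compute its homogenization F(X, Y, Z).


F(X, Y, Z) = X*Y + X*Z + Y**2 + 2*Y*Z + Z**2

deg(f) = 2.
Substitute x = X/Z, y = Y/Z into f, then multiply by Z^2.
  monomial 1·x^1·y^1 ↦ 1·X^1·Y^1·Z^0.
  monomial 1·x^1·y^0 ↦ 1·X^1·Y^0·Z^1.
  monomial 1·x^0·y^2 ↦ 1·X^0·Y^2·Z^0.
  monomial 2·x^0·y^1 ↦ 2·X^0·Y^1·Z^1.
  monomial 1·x^0·y^0 ↦ 1·X^0·Y^0·Z^2.
Collecting: F(X, Y, Z) = X*Y + X*Z + Y**2 + 2*Y*Z + Z**2.


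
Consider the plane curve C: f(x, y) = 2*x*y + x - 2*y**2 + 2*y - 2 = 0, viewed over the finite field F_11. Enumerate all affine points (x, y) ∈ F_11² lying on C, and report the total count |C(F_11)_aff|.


Affine F_11-points: {(2, 0), (2, 3), (5, 7), (5, 10), (8, 1), (8, 8), (9, 4), (9, 6), (10, 2), (10, 9)}; count = 10.

For each of the 121 pairs (x, y) ∈ F_11², evaluate f(x, y) mod 11. Record the zeros.
  x = 0: [0↦9, 1↦9, 2↦5, 3↦8, 4↦7, 5↦2, 6↦4, 7↦2, 8↦7, 9↦8, 10↦5]  zeros at y ∈ ∅
  x = 1: [0↦10, 1↦1, 2↦10, 3↦4, 4↦5, 5↦2, 6↦6, 7↦6, 8↦2, 9↦5, 10↦4]  zeros at y ∈ ∅
  x = 2: [0↦0, 1↦4, 2↦4, 3↦0, 4↦3, 5↦2, 6↦8, 7↦10, 8↦8, 9↦2, 10↦3]  zeros at y ∈ {0, 3}
  x = 3: [0↦1, 1↦7, 2↦9, 3↦7, 4↦1, 5↦2, 6↦10, 7↦3, 8↦3, 9↦10, 10↦2]  zeros at y ∈ ∅
  x = 4: [0↦2, 1↦10, 2↦3, 3↦3, 4↦10, 5↦2, 6↦1, 7↦7, 8↦9, 9↦7, 10↦1]  zeros at y ∈ ∅
  x = 5: [0↦3, 1↦2, 2↦8, 3↦10, 4↦8, 5↦2, 6↦3, 7↦0, 8↦4, 9↦4, 10↦0]  zeros at y ∈ {7, 10}
  x = 6: [0↦4, 1↦5, 2↦2, 3↦6, 4↦6, 5↦2, 6↦5, 7↦4, 8↦10, 9↦1, 10↦10]  zeros at y ∈ ∅
  x = 7: [0↦5, 1↦8, 2↦7, 3↦2, 4↦4, 5↦2, 6↦7, 7↦8, 8↦5, 9↦9, 10↦9]  zeros at y ∈ ∅
  x = 8: [0↦6, 1↦0, 2↦1, 3↦9, 4↦2, 5↦2, 6↦9, 7↦1, 8↦0, 9↦6, 10↦8]  zeros at y ∈ {1, 8}
  x = 9: [0↦7, 1↦3, 2↦6, 3↦5, 4↦0, 5↦2, 6↦0, 7↦5, 8↦6, 9↦3, 10↦7]  zeros at y ∈ {4, 6}
  x = 10: [0↦8, 1↦6, 2↦0, 3↦1, 4↦9, 5↦2, 6↦2, 7↦9, 8↦1, 9↦0, 10↦6]  zeros at y ∈ {2, 9}
Collecting zeros: affine points = {(2, 0), (2, 3), (5, 7), (5, 10), (8, 1), (8, 8), (9, 4), (9, 6), (10, 2), (10, 9)}.
Total count |C(F_11)_aff| = 10.


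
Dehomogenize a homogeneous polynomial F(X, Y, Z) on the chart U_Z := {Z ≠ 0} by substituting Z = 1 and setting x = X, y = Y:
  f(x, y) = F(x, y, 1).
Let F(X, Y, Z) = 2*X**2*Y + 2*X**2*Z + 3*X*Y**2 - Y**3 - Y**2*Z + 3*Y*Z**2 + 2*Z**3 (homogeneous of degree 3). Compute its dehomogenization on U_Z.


f(x, y) = 2*x**2*y + 2*x**2 + 3*x*y**2 - y**3 - y**2 + 3*y + 2

On U_Z we set Z = 1. Each monomial c·X^i·Y^j·Z^k in F becomes c·x^i·y^j·1^k = c·x^i·y^j.
Substituting Z = 1: F(X, Y, 1) = 2*x**2*y + 2*x**2 + 3*x*y**2 - y**3 - y**2 + 3*y + 2.
Note: deg(f) ≤ deg(F) = 3; strict inequality happens when F is divisible by Z (lost terms).


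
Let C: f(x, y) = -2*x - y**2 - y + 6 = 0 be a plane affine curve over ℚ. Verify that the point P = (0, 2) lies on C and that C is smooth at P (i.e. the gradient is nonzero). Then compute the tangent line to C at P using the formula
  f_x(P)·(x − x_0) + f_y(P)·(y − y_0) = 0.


Tangent line at P: -2*x - 5*y + 10 = 0.

Step 1: f(0, 2) = 0, so P lies on C.
Step 2: partial derivatives
  f_x(x, y) = -2, f_y(x, y) = -2*y - 1.
  f_x(P) = -2, f_y(P) = -5 (gradient nonzero, so P is smooth).
Step 3: tangent line at P: -2·(x − 0) + -5·(y − 2) = 0.
Expanding: -2*x - 5*y + 10 = 0.


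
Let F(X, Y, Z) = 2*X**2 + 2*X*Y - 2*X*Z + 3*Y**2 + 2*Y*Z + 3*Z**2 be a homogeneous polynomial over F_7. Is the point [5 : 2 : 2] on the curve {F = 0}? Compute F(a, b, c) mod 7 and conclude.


F(5,2,2) ≡ 5 (mod 7); P is NOT on the curve.

Evaluate F(5, 2, 2) term-by-term (mod 7).
  2*X**2 ↦ 2·25·1·1 = 50
  2*X*Y ↦ 2·5·2·1 = 20
  -2*X*Z ↦ -2·5·1·2 = -20
  3*Y**2 ↦ 3·1·4·1 = 12
  2*Y*Z ↦ 2·1·2·2 = 8
  3*Z**2 ↦ 3·1·1·4 = 12
Sum: F(5, 2, 2) = (50) + (20) + (-20) + (12) + (8) + (12) = 82.
Reducing mod 7: 82 ≡ 5 (mod 7).
Since F(a, b, c) ≡ 5 ≠ 0 (mod 7), P does NOT lie on the curve.


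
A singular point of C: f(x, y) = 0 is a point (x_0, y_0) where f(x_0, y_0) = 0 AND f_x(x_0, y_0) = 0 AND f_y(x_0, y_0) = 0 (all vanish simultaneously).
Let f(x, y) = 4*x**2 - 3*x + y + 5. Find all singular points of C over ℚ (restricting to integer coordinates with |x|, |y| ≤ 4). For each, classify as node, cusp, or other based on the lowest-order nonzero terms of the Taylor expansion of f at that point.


No singular points in the scanned grid; C is smooth there.

Compute partial derivatives:
  f_x = 8*x - 3.
  f_y = 1.
f_y = 1 is a nonzero constant, so f_y never vanishes: no point (x, y) can satisfy f = f_x = f_y = 0. In particular no (x, y) ∈ {−4, ..., 4}² is singular; the curve is smooth.


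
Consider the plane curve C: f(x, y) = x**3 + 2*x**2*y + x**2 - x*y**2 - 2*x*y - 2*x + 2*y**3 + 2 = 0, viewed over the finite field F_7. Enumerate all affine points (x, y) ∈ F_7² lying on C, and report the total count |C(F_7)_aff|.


Affine F_7-points: {(0, 3), (0, 5), (0, 6), (1, 2), (2, 1), (5, 4)}; count = 6.

For each of the 49 pairs (x, y) ∈ F_7², evaluate f(x, y) mod 7. Record the zeros.
  x = 0: [0↦2, 1↦4, 2↦4, 3↦0, 4↦4, 5↦0, 6↦0]  zeros at y ∈ {3, 5, 6}
  x = 1: [0↦2, 1↦3, 2↦0, 3↦5, 4↦2, 5↦3, 6↦6]  zeros at y ∈ {2}
  x = 2: [0↦3, 1↦0, 2↦5, 3↦2, 4↦3, 5↦6, 6↦2]  zeros at y ∈ {1}
  x = 3: [0↦4, 1↦1, 2↦4, 3↦4, 4↦6, 5↦1, 6↦1]  zeros at y ∈ ∅
  x = 4: [0↦4, 1↦5, 2↦3, 3↦3, 4↦3, 5↦1, 6↦2]  zeros at y ∈ ∅
  x = 5: [0↦2, 1↦4, 2↦1, 3↦5, 4↦0, 5↦5, 6↦4]  zeros at y ∈ {4}
  x = 6: [0↦4, 1↦4, 2↦4, 3↦2, 4↦3, 5↦5, 6↦6]  zeros at y ∈ ∅
Collecting zeros: affine points = {(0, 3), (0, 5), (0, 6), (1, 2), (2, 1), (5, 4)}.
Total count |C(F_7)_aff| = 6.


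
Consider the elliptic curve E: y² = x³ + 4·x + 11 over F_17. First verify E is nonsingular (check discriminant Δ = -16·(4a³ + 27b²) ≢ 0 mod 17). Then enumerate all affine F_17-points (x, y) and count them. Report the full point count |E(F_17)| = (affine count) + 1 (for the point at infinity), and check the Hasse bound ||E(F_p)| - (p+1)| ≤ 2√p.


Affine points = {(1, 4), (1, 13), (3, 4), (3, 13), (6, 8), (6, 9), (7, 5), (7, 12), (11, 3), (11, 14), (12, 6), (12, 11), (13, 4), (13, 13)}; affine count = 14; |E(F_17)| = 15.

Discriminant check: Δ ∝ 4a³ + 27b² = 4·4³ + 27·11² = 4·64 + 27·121 ≡ 4 (mod 17). Nonzero ⇒ E is nonsingular.
For each x ∈ F_17, compute rhs = x³ + 4·x + 11 mod 17, then count y ∈ F_17 with y² ≡ rhs.
  x = 0: rhs = 11, matching y values: none (0 points).
  x = 1: rhs = 16, matching y values: 4, 13 (2 points).
  x = 2: rhs = 10, matching y values: none (0 points).
  x = 3: rhs = 16, matching y values: 4, 13 (2 points).
  x = 4: rhs = 6, matching y values: none (0 points).
  x = 5: rhs = 3, matching y values: none (0 points).
  x = 6: rhs = 13, matching y values: 8, 9 (2 points).
  x = 7: rhs = 8, matching y values: 5, 12 (2 points).
  x = 8: rhs = 11, matching y values: none (0 points).
  x = 9: rhs = 11, matching y values: none (0 points).
  x = 10: rhs = 14, matching y values: none (0 points).
  x = 11: rhs = 9, matching y values: 3, 14 (2 points).
  x = 12: rhs = 2, matching y values: 6, 11 (2 points).
  x = 13: rhs = 16, matching y values: 4, 13 (2 points).
  x = 14: rhs = 6, matching y values: none (0 points).
  x = 15: rhs = 12, matching y values: none (0 points).
  x = 16: rhs = 6, matching y values: none (0 points).
Total affine count: 14.
Full point count |E(F_17)| = 14 + 1 = 15.
Hasse bound: |15 − (17+1)| = |-3| = 3 ≤ 2√17 ≈ 8.2462 ✓.


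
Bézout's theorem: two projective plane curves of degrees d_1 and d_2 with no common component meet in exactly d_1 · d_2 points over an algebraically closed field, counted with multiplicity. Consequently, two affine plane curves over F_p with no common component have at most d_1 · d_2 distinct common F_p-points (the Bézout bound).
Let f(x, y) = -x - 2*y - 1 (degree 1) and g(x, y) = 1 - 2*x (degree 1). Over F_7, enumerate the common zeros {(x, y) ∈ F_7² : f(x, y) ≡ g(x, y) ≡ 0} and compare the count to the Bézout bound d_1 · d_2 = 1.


Common zeros: {(4, 1)}; count = 1; Bézout bound = 1.

deg(f) = 1, deg(g) = 1, so Bézout bound = 1.
Scan x ∈ F_7. For each x, list the y ∈ F_7 with f(x, y) ≡ 0 and those with g(x, y) ≡ 0 (mod 7); the common zeros in that column are the intersection.
  x = 0: f ≡ 0 at y ∈ {3}; g ≡ 0 at y ∈ ∅; common: ∅.
  x = 1: f ≡ 0 at y ∈ {6}; g ≡ 0 at y ∈ ∅; common: ∅.
  x = 2: f ≡ 0 at y ∈ {2}; g ≡ 0 at y ∈ ∅; common: ∅.
  x = 3: f ≡ 0 at y ∈ {5}; g ≡ 0 at y ∈ ∅; common: ∅.
  x = 4: f ≡ 0 at y ∈ {1}; g ≡ 0 at y ∈ {0, 1, 2, 3, 4, 5, 6}; common: {1}.
  x = 5: f ≡ 0 at y ∈ {4}; g ≡ 0 at y ∈ ∅; common: ∅.
  x = 6: f ≡ 0 at y ∈ {0}; g ≡ 0 at y ∈ ∅; common: ∅.
Collecting: common zeros = {(4, 1)}, so the count is 1.
Comparison with the Bézout bound: 1 ≤ 1 = deg(f)·deg(g), as expected for curves with no common component (the bound is attained).


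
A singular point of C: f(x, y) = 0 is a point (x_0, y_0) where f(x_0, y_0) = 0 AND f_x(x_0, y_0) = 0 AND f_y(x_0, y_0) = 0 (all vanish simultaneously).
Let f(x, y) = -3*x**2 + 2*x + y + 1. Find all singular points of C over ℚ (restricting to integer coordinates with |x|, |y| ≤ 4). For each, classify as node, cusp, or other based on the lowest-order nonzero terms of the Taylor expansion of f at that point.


No singular points in the scanned grid; C is smooth there.

Compute partial derivatives:
  f_x = 2 - 6*x.
  f_y = 1.
f_y = 1 is a nonzero constant, so f_y never vanishes: no point (x, y) can satisfy f = f_x = f_y = 0. In particular no (x, y) ∈ {−4, ..., 4}² is singular; the curve is smooth.


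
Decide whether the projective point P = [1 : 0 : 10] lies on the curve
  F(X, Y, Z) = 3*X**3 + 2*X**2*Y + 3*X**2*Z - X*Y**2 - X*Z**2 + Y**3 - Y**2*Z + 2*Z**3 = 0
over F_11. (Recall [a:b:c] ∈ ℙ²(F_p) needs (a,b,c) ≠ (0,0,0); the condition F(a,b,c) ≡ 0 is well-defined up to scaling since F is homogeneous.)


F(1,0,10) ≡ 8 (mod 11); P is NOT on the curve.

Evaluate F(1, 0, 10) term-by-term (mod 11).
  3*X**3 ↦ 3·1·1·1 = 3
  2*X**2*Y ↦ 2·1·0·1 = 0
  3*X**2*Z ↦ 3·1·1·10 = 30
  -X*Y**2 ↦ -1·1·0·1 = 0
  -X*Z**2 ↦ -1·1·1·100 = -100
  Y**3 ↦ 1·1·0·1 = 0
  -Y**2*Z ↦ -1·1·0·10 = 0
  2*Z**3 ↦ 2·1·1·1000 = 2000
Sum: F(1, 0, 10) = (3) + (0) + (30) + (0) + (-100) + (0) + (0) + (2000) = 1933.
Reducing mod 11: 1933 ≡ 8 (mod 11).
Since F(a, b, c) ≡ 8 ≠ 0 (mod 11), P does NOT lie on the curve.


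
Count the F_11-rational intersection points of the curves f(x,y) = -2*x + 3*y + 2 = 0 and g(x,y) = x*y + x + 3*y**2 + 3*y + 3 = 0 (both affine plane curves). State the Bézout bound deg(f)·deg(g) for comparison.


Common zeros: {(4, 2), (9, 9)}; count = 2; Bézout bound = 2.

deg(f) = 1, deg(g) = 2, so Bézout bound = 2.
Scan x ∈ F_11. For each x, list the y ∈ F_11 with f(x, y) ≡ 0 and those with g(x, y) ≡ 0 (mod 11); the common zeros in that column are the intersection.
  x = 0: f ≡ 0 at y ∈ {3}; g ≡ 0 at y ∈ ∅; common: ∅.
  x = 1: f ≡ 0 at y ∈ {0}; g ≡ 0 at y ∈ {1, 5}; common: ∅.
  x = 2: f ≡ 0 at y ∈ {8}; g ≡ 0 at y ∈ {6, 7}; common: ∅.
  x = 3: f ≡ 0 at y ∈ {5}; g ≡ 0 at y ∈ ∅; common: ∅.
  x = 4: f ≡ 0 at y ∈ {2}; g ≡ 0 at y ∈ {2, 3}; common: {2}.
  x = 5: f ≡ 0 at y ∈ {10}; g ≡ 0 at y ∈ {4, 8}; common: ∅.
  x = 6: f ≡ 0 at y ∈ {7}; g ≡ 0 at y ∈ ∅; common: ∅.
  x = 7: f ≡ 0 at y ∈ {4}; g ≡ 0 at y ∈ ∅; common: ∅.
  x = 8: f ≡ 0 at y ∈ {1}; g ≡ 0 at y ∈ {0}; common: ∅.
  x = 9: f ≡ 0 at y ∈ {9}; g ≡ 0 at y ∈ {9}; common: {9}.
  x = 10: f ≡ 0 at y ∈ {6}; g ≡ 0 at y ∈ ∅; common: ∅.
Collecting: common zeros = {(4, 2), (9, 9)}, so the count is 2.
Comparison with the Bézout bound: 2 ≤ 2 = deg(f)·deg(g), as expected for curves with no common component (the bound is attained).
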